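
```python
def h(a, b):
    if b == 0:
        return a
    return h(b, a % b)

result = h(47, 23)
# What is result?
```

h(47, 23) -> h(23, 1) -> h(1, 0) -> 1

Answer: 1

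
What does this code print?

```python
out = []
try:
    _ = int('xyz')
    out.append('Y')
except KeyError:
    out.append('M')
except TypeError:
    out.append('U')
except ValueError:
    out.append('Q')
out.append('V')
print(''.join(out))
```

Execution trace: 'Q' (except ValueError) → 'V' (after the try/except). Output: QV

Answer: QV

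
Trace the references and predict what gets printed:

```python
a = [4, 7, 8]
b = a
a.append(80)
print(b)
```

Key concept: basic list aliasing.
Step by step:
`a = [4, 7, 8]` → a = [4, 7, 8]
`b = a` → b = [4, 7, 8] (same object as a)
`a.append(80)` → a = [4, 7, 8, 80] (same object as b); b = [4, 7, 8, 80] (same object as a)
`print(b)` → prints [4, 7, 8, 80]

Answer: [4, 7, 8, 80]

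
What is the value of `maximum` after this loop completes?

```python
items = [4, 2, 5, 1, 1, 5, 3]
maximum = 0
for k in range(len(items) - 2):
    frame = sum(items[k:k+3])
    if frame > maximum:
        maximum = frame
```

Max sum of 3-element window in [4, 2, 5, 1, 1, 5, 3]
`maximum` takes the values: 0 → 11

Answer: 11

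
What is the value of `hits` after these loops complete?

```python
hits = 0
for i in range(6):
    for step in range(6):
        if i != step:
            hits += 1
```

6² - 6 (exclude diagonal)
`hits` takes the values: 0 → 1 → 2 → 3 → 4 → 5 → 6 → 7 → 8 → 9 → 10 → 11 → 12 → 13 → 14 → 15 → 16 → 17 → 18 → 19 → 20 → 21 → 22 → 23 → 24 → 25 → 26 → 27 → 28 → 29 → 30

Answer: 30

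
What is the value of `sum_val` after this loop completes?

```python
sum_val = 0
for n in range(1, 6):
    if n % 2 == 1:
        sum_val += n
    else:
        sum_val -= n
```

Add odd, subtract even
`sum_val` takes the values: 0 → 1 → -1 → 2 → -2 → 3

Answer: 3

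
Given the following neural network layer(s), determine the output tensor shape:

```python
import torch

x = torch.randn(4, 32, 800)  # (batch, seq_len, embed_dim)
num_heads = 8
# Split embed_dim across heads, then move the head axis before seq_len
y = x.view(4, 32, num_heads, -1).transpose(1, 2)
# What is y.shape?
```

Input: (4, 32, 800) -> head_dim = 800 // 8 = 100; after view: (4, 32, 8, 100) -> after transpose(1, 2): (4, 8, 32, 100) -> Output: (4, 8, 32, 100)

Answer: (4, 8, 32, 100)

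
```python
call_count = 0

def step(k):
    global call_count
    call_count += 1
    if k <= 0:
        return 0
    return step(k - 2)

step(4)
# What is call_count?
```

Linear recursion stepping by 2: 3 calls from k=4 down to ≤0.

Answer: 3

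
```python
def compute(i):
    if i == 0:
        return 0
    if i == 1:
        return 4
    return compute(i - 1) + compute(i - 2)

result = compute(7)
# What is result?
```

Build up from base cases: compute(0)=0, compute(1)=4, compute(2)=4, compute(3)=8, compute(4)=12, compute(5)=20, compute(6)=32, ..., compute(7)=52

Answer: 52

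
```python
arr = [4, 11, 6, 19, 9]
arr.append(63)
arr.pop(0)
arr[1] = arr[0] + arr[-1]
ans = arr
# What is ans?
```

Trace:
`arr = [4, 11, 6, 19, 9]` → arr = [4, 11, 6, 19, 9]
`arr.append(63)` → arr = [4, 11, 6, 19, 9, 63]
`arr.pop(0)` → arr = [11, 6, 19, 9, 63]
`arr[1] = arr[0] + arr[-1]` → arr = [11, 74, 19, 9, 63]
`ans = arr` → ans = [11, 74, 19, 9, 63]
So ans = [11, 74, 19, 9, 63]

Answer: [11, 74, 19, 9, 63]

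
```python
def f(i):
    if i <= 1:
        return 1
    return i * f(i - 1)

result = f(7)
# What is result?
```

f(7) = 7 * 6 * 5 * 4 * 3 * 2 * 1 = 5040

Answer: 5040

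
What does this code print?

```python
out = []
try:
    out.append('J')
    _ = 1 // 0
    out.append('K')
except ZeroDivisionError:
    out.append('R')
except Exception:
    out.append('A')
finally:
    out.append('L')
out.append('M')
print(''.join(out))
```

Execution trace: 'J' (try body) → 'R' (except ZeroDivisionError) → 'L' (finally) → 'M' (after the try/except). Output: JRLM

Answer: JRLM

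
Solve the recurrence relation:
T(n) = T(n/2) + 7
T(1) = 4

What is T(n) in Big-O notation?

Each step divides n by 2 and adds 7. After log_2(n) steps we reach T(1)=4. So T(n) = 7·log_2(n) + 4 = O(log n).

Answer: O(log n)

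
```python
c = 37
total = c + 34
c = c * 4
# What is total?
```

Trace:
`c = 37` → c = 37
`total = c + 34` → total = 71
`c = c * 4` → c = 148
So total = 71

Answer: 71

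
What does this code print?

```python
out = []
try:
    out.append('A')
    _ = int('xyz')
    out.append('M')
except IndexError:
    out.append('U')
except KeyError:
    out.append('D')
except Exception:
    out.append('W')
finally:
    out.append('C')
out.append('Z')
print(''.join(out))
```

Execution trace: 'A' (try body) → 'W' (except Exception) → 'C' (finally) → 'Z' (after the try/except). Output: AWCZ

Answer: AWCZ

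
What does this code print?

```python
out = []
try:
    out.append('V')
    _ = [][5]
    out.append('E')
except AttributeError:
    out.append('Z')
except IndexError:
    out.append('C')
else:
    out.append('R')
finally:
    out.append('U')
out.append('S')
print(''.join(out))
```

Execution trace: 'V' (try body) → 'C' (except IndexError) → 'U' (finally) → 'S' (after the try/except). Output: VCUS

Answer: VCUS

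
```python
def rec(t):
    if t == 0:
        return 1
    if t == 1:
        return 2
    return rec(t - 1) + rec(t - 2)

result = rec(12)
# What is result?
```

Build up from base cases: rec(0)=1, rec(1)=2, rec(2)=3, rec(3)=5, rec(4)=8, rec(5)=13, rec(6)=21, ..., rec(12)=377

Answer: 377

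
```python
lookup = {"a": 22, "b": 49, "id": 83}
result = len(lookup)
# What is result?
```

Trace:
`lookup = {"a": 22, "b": 49, "id": 83}` → lookup = {'a': 22, 'b': 49, 'id': 83}
`result = len(lookup)` → result = 3
So result = 3

Answer: 3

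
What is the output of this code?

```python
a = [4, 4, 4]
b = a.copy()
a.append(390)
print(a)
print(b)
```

Key concept: list.copy() creates independent copy.
Step by step:
`a = [4, 4, 4]` → a = [4, 4, 4]
`b = a.copy()` → b = [4, 4, 4]
`a.append(390)` → a = [4, 4, 4, 390]
`print(a)` → prints [4, 4, 4, 390]
`print(b)` → prints [4, 4, 4]

Answer:
[4, 4, 4, 390]
[4, 4, 4]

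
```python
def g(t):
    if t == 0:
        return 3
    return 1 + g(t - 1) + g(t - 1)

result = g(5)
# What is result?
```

g(t) = 1 + 2·g(t-1), g(0)=3. Closed form: (3+1)·2^5 - 1 = 127.

Answer: 127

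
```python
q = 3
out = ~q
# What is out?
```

Trace:
`q = 3` → q = 3
`out = ~q` → out = -4
So out = -4

Answer: -4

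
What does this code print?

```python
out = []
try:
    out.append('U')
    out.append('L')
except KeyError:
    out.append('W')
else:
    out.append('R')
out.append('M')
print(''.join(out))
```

Execution trace: 'U' (try body) → 'L' (try body, no exception) → 'R' (else) → 'M' (after the try/except). Output: ULRM

Answer: ULRM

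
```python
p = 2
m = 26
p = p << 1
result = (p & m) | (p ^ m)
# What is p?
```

Trace:
`p = 2` → p = 2
`m = 26` → m = 26
`p = p << 1` → p = 4
`result = (p & m) | (p ^ m)` → result = 30
So p = 4

Answer: 4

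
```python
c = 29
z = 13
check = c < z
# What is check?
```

Trace:
`c = 29` → c = 29
`z = 13` → z = 13
`check = c < z` → check = False
So check = False

Answer: False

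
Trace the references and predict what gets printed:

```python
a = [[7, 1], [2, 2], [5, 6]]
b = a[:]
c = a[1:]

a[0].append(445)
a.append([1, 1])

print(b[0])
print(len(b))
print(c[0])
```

Key concept: slice with nested mutation.
Step by step:
`a = [[7, 1], [2, 2], [5, 6]]` → a = [[7, 1], [2, 2], [5, 6]]
`b = a[:]` → b = [[7, 1], [2, 2], [5, 6]]
`c = a[1:]` → c = [[2, 2], [5, 6]]
`a[0].append(445)` → a = [[7, 1, 445], [2, 2], [5, 6]]; b = [[7, 1, 445], [2, 2], [5, 6]]
`a.append([1, 1])` → a = [[7, 1, 445], [2, 2], [5, 6], [1, 1]]
`print(b[0])` → prints [7, 1, 445]
`print(len(b))` → prints 3
`print(c[0])` → prints [2, 2]

Answer:
[7, 1, 445]
3
[2, 2]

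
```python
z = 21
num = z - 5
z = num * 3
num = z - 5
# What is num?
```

Trace:
`z = 21` → z = 21
`num = z - 5` → num = 16
`z = num * 3` → z = 48
`num = z - 5` → num = 43
So num = 43

Answer: 43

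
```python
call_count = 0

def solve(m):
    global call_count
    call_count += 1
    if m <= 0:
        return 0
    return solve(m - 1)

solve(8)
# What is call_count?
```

Linear recursion stepping by 1: 9 calls from m=8 down to ≤0.

Answer: 9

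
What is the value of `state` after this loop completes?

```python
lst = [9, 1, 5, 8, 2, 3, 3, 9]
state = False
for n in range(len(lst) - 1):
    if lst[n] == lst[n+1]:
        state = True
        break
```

Check consecutive duplicates in [9, 1, 5, 8, 2, 3, 3, 9]
`state` takes the values: False → True

Answer: True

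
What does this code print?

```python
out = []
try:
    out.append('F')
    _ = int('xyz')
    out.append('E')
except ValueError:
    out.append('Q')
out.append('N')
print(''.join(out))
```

Execution trace: 'F' (try body) → 'Q' (except ValueError) → 'N' (after the try/except). Output: FQN

Answer: FQN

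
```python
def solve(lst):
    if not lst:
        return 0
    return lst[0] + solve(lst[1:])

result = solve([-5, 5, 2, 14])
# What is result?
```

(-5) + 5 + 2 + 14 + 0 = 16

Answer: 16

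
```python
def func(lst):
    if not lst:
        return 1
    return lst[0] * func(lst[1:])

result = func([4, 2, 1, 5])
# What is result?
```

Product over [4, 2, 1, 5] = 4 * 2 * 1 * 5 = 40

Answer: 40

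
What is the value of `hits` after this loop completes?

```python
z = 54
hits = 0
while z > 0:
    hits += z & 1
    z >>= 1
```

Count set bits in 54 (binary: 0b110110)
`hits` takes the values: 0 → 1 → 2 → 3 → 4

Answer: 4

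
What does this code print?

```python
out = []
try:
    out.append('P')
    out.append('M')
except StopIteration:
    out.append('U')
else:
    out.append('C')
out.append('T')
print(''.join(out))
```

Execution trace: 'P' (try body) → 'M' (try body, no exception) → 'C' (else) → 'T' (after the try/except). Output: PMCT

Answer: PMCT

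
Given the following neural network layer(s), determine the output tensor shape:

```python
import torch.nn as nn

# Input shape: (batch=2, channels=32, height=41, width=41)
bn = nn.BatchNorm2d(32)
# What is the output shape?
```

Input: (2, 32, 41, 41) -> Output: (2, 32, 41, 41)

Answer: (2, 32, 41, 41)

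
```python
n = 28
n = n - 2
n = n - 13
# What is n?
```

Trace:
`n = 28` → n = 28
`n = n - 2` → n = 26
`n = n - 13` → n = 13
So n = 13

Answer: 13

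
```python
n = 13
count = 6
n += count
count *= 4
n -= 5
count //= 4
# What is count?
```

Trace:
`n = 13` → n = 13
`count = 6` → count = 6
`n += count` → n = 19
`count *= 4` → count = 24
`n -= 5` → n = 14
`count //= 4` → count = 6
So count = 6

Answer: 6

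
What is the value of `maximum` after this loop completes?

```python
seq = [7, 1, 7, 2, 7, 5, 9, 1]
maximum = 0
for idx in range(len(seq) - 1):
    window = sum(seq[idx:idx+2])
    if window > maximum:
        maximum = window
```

Max sum of 2-element window in [7, 1, 7, 2, 7, 5, 9, 1]
`maximum` takes the values: 0 → 8 → 9 → 12 → 14

Answer: 14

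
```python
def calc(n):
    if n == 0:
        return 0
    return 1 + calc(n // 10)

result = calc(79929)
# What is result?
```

Count of digits of 79929: 5

Answer: 5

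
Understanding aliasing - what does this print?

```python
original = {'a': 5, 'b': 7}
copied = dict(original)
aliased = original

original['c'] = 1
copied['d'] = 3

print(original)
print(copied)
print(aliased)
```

Key concept: dict() creates copy, assignment creates alias.
Step by step:
`original = {'a': 5, 'b': 7}` → original = {'a': 5, 'b': 7}
`copied = dict(original)` → copied = {'a': 5, 'b': 7}
`aliased = original` → aliased = {'a': 5, 'b': 7} (same object as original)
`original['c'] = 1` → original = {'a': 5, 'b': 7, 'c': 1} (same object as aliased); aliased = {'a': 5, 'b': 7, 'c': 1} (same object as original)
`copied['d'] = 3` → copied = {'a': 5, 'b': 7, 'd': 3}
`print(original)` → prints {'a': 5, 'b': 7, 'c': 1}
`print(copied)` → prints {'a': 5, 'b': 7, 'd': 3}
`print(aliased)` → prints {'a': 5, 'b': 7, 'c': 1}

Answer:
{'a': 5, 'b': 7, 'c': 1}
{'a': 5, 'b': 7, 'd': 3}
{'a': 5, 'b': 7, 'c': 1}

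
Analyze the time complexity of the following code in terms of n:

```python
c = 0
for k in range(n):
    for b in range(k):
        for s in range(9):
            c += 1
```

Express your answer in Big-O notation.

Each loop level contributes: n × n × 1. Multiplying the contributions gives O(n^2).

Answer: O(n^2)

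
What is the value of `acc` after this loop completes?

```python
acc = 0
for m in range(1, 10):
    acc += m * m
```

Sum of squares 1² to 9² = 285
`acc` takes the values: 0 → 1 → 5 → 14 → 30 → 55 → 91 → 140 → 204 → 285

Answer: 285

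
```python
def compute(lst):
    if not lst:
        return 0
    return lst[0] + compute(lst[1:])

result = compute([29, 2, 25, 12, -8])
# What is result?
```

29 + 2 + 25 + 12 + (-8) + 0 = 60

Answer: 60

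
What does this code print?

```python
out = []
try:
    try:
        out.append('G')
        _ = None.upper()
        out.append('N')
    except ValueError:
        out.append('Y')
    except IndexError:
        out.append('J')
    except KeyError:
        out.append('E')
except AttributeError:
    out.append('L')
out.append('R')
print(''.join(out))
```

Execution trace: 'G' (try body) → 'L' (outer except AttributeError) → 'R' (after the try/except). Output: GLR

Answer: GLR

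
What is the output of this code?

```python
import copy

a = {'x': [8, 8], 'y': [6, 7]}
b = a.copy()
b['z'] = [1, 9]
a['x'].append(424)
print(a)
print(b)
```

Key concept: shallow copy of dict with mutable values.
Step by step:
`a = {'x': [8, 8], 'y': [6, 7]}` → a = {'x': [8, 8], 'y': [6, 7]}
`b = a.copy()` → b = {'x': [8, 8], 'y': [6, 7]}
`b['z'] = [1, 9]` → b = {'x': [8, 8], 'y': [6, 7], 'z': [1, 9]}
`a['x'].append(424)` → a = {'x': [8, 8, 424], 'y': [6, 7]}; b = {'x': [8, 8, 424], 'y': [6, 7], 'z': [1, 9]}
`print(a)` → prints {'x': [8, 8, 424], 'y': [6, 7]}
`print(b)` → prints {'x': [8, 8, 424], 'y': [6, 7], 'z': [1, 9]}

Answer:
{'x': [8, 8, 424], 'y': [6, 7]}
{'x': [8, 8, 424], 'y': [6, 7], 'z': [1, 9]}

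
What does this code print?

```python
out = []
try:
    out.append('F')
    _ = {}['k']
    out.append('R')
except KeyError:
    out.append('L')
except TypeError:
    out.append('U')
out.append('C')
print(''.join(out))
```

Execution trace: 'F' (try body) → 'L' (except KeyError) → 'C' (after the try/except). Output: FLC

Answer: FLC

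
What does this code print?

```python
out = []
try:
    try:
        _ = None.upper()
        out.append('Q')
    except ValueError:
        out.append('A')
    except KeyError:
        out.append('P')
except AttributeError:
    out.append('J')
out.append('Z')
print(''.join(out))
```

Execution trace: 'J' (outer except AttributeError) → 'Z' (after the try/except). Output: JZ

Answer: JZ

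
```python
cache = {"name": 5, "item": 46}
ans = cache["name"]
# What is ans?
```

Trace:
`cache = {"name": 5, "item": 46}` → cache = {'name': 5, 'item': 46}
`ans = cache["name"]` → ans = 5
So ans = 5

Answer: 5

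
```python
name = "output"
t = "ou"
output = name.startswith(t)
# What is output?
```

Trace:
`name = "output"` → name = 'output'
`t = "ou"` → t = 'ou'
`output = name.startswith(t)` → output = True
So output = True

Answer: True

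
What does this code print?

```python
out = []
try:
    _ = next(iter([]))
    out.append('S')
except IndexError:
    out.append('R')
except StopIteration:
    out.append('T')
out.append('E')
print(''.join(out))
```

Execution trace: 'T' (except StopIteration) → 'E' (after the try/except). Output: TE

Answer: TE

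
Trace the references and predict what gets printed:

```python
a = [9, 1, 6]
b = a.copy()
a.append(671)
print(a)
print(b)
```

Key concept: list.copy() creates independent copy.
Step by step:
`a = [9, 1, 6]` → a = [9, 1, 6]
`b = a.copy()` → b = [9, 1, 6]
`a.append(671)` → a = [9, 1, 6, 671]
`print(a)` → prints [9, 1, 6, 671]
`print(b)` → prints [9, 1, 6]

Answer:
[9, 1, 6, 671]
[9, 1, 6]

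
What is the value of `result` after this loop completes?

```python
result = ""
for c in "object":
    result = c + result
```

Reverse 'object'
`result` takes the values: "" → "o" → "bo" → "jbo" → "ejbo" → "cejbo" → "tcejbo"

Answer: "tcejbo"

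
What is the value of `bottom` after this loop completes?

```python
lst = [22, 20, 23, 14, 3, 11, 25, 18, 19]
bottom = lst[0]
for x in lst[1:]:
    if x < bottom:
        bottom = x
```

Minimum of [22, 20, 23, 14, 3, 11, 25, 18, 19]
`bottom` takes the values: 22 → 20 → 14 → 3

Answer: 3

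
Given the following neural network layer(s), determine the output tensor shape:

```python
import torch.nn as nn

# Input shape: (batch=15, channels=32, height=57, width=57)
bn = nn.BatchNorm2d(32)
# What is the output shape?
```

Input: (15, 32, 57, 57) -> Output: (15, 32, 57, 57)

Answer: (15, 32, 57, 57)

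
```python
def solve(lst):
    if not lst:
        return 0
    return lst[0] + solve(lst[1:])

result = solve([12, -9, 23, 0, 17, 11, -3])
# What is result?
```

12 + (-9) + 23 + 0 + 17 + 11 + (-3) + 0 = 51

Answer: 51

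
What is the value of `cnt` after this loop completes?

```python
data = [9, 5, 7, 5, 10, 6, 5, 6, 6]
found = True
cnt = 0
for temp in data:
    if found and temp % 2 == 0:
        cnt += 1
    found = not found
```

Count even values at even positions
`cnt` takes the values: 0 → 1 → 2

Answer: 2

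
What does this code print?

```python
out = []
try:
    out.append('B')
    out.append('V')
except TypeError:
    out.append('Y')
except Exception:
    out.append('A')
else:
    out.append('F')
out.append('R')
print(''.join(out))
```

Execution trace: 'B' (try body) → 'V' (try body, no exception) → 'F' (else) → 'R' (after the try/except). Output: BVFR

Answer: BVFR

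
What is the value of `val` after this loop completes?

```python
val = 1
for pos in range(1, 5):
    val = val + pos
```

Start at 1, add 1 through 4
`val` takes the values: 1 → 2 → 4 → 7 → 11

Answer: 11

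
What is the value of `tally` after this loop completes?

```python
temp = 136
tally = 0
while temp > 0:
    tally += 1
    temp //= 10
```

Count digits by repeated division by 10
`tally` takes the values: 0 → 1 → 2 → 3

Answer: 3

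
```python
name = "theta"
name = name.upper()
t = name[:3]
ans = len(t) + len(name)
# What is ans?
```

Trace:
`name = "theta"` → name = 'theta'
`name = name.upper()` → name = 'THETA'
`t = name[:3]` → t = 'THE'
`ans = len(t) + len(name)` → ans = 8
So ans = 8

Answer: 8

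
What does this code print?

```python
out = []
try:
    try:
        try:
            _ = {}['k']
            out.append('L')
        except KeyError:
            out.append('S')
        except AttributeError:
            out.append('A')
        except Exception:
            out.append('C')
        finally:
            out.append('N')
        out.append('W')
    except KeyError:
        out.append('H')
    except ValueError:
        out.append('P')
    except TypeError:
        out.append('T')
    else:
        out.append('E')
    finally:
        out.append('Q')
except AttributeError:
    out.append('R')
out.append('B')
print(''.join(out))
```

Execution trace: 'S' (inner except KeyError) → 'N' (inner finally) → 'W' (try body, no exception) → 'E' (else) → 'Q' (finally) → 'B' (after the try/except). Output: SNWEQB

Answer: SNWEQB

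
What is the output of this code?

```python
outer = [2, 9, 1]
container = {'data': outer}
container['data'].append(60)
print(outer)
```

Key concept: dict holds reference to list.
Step by step:
`outer = [2, 9, 1]` → outer = [2, 9, 1]
`container = {'data': outer}` → container = {'data': [2, 9, 1]}
`container['data'].append(60)` → outer = [2, 9, 1, 60]; container = {'data': [2, 9, 1, 60]}
`print(outer)` → prints [2, 9, 1, 60]

Answer: [2, 9, 1, 60]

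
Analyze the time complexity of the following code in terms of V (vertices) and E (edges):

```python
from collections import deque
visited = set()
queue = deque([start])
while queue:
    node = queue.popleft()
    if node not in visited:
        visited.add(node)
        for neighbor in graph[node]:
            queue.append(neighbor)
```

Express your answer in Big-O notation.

This is Breadth-first search on a graph. Time complexity: O(V + E).

Answer: O(V + E)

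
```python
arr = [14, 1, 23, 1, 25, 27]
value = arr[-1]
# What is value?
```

Trace:
`arr = [14, 1, 23, 1, 25, 27]` → arr = [14, 1, 23, 1, 25, 27]
`value = arr[-1]` → value = 27
So value = 27

Answer: 27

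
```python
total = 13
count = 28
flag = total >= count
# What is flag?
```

Trace:
`total = 13` → total = 13
`count = 28` → count = 28
`flag = total >= count` → flag = False
So flag = False

Answer: False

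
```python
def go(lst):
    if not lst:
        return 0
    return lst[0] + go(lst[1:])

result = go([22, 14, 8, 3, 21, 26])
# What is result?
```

22 + 14 + 8 + 3 + 21 + 26 + 0 = 94

Answer: 94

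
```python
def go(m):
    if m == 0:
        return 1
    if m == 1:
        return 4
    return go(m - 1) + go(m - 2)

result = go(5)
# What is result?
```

Build up from base cases: go(0)=1, go(1)=4, go(2)=5, go(3)=9, go(4)=14, go(5)=23

Answer: 23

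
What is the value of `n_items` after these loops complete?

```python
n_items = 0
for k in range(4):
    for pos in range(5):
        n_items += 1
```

4 * 5 = 20
`n_items` takes the values: 0 → 1 → 2 → 3 → 4 → 5 → 6 → 7 → 8 → 9 → 10 → 11 → 12 → 13 → 14 → 15 → 16 → 17 → 18 → 19 → 20

Answer: 20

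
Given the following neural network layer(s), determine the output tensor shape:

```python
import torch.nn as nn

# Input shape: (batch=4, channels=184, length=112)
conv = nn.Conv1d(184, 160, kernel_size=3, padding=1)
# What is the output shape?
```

Input: (4, 184, 112) -> Output: (4, 160, 112)

Answer: (4, 160, 112)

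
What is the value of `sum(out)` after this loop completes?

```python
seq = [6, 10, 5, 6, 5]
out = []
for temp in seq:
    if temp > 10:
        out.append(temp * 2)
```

Sum of doubled values > 10
`out` takes the values: []
So `sum(out)` = 0

Answer: 0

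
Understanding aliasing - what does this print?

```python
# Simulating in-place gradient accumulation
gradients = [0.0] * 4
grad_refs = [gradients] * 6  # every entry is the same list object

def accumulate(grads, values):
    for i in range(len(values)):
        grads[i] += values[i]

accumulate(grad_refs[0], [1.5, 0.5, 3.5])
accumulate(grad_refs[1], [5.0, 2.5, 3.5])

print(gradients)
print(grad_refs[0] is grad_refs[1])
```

Key concept: gradient accumulation aliasing.
Step by step:
`gradients = [0.0] * 4` → gradients = [0.0, 0.0, 0.0, 0.0]
`grad_refs = [gradients] * 6` → grad_refs = [[0.0, 0.0, 0.0, 0.0], [0.0, 0.0, 0.0, 0.0], [0.0, 0.0, 0.0, 0.0], [0.0, 0.0, 0.0, 0.0], [0.0, 0.0, 0.0, 0.0], [0.0, 0.0, 0.0, 0.0]]
`accumulate(grad_refs[0], [1.5, 0.5, 3.5])` → gradients = [1.5, 0.5, 3.5, 0.0]; grad_refs = [[1.5, 0.5, 3.5, 0.0], [1.5, 0.5, 3.5, 0.0], [1.5, 0.5, 3.5, 0.0], [1.5, 0.5, 3.5, 0.0], [1.5, 0.5, 3.5, 0.0], [1.5, 0.5, 3.5, 0.0]]
`accumulate(grad_refs[1], [5.0, 2.5, 3.5])` → gradients = [6.5, 3.0, 7.0, 0.0]; grad_refs = [[6.5, 3.0, 7.0, 0.0], [6.5, 3.0, 7.0, 0.0], [6.5, 3.0, 7.0, 0.0], [6.5, 3.0, 7.0, 0.0], [6.5, 3.0, 7.0, 0.0], [6.5, 3.0, 7.0, 0.0]]
`print(gradients)` → prints [6.5, 3.0, 7.0, 0.0]
`print(grad_refs[0] is grad_refs[1])` → prints True

Answer:
[6.5, 3.0, 7.0, 0.0]
True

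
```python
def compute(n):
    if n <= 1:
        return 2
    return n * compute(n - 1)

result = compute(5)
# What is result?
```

compute(5) = 5 * 4 * 3 * 2 * 2 = 240

Answer: 240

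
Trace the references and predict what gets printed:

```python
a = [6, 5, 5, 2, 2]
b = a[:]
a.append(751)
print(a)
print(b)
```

Key concept: slice [:] creates copy.
Step by step:
`a = [6, 5, 5, 2, 2]` → a = [6, 5, 5, 2, 2]
`b = a[:]` → b = [6, 5, 5, 2, 2]
`a.append(751)` → a = [6, 5, 5, 2, 2, 751]
`print(a)` → prints [6, 5, 5, 2, 2, 751]
`print(b)` → prints [6, 5, 5, 2, 2]

Answer:
[6, 5, 5, 2, 2, 751]
[6, 5, 5, 2, 2]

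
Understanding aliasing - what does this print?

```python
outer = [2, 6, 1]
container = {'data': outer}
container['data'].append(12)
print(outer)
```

Key concept: dict holds reference to list.
Step by step:
`outer = [2, 6, 1]` → outer = [2, 6, 1]
`container = {'data': outer}` → container = {'data': [2, 6, 1]}
`container['data'].append(12)` → outer = [2, 6, 1, 12]; container = {'data': [2, 6, 1, 12]}
`print(outer)` → prints [2, 6, 1, 12]

Answer: [2, 6, 1, 12]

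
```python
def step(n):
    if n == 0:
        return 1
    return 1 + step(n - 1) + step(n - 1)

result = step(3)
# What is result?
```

step(n) = 1 + 2·step(n-1), step(0)=1. Closed form: (1+1)·2^3 - 1 = 15.

Answer: 15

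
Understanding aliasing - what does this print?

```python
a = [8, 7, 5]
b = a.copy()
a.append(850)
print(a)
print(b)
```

Key concept: list.copy() creates independent copy.
Step by step:
`a = [8, 7, 5]` → a = [8, 7, 5]
`b = a.copy()` → b = [8, 7, 5]
`a.append(850)` → a = [8, 7, 5, 850]
`print(a)` → prints [8, 7, 5, 850]
`print(b)` → prints [8, 7, 5]

Answer:
[8, 7, 5, 850]
[8, 7, 5]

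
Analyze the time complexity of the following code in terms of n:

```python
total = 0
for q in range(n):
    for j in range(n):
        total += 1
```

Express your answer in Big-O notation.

Each loop level contributes: n × n. Multiplying the contributions gives O(n^2).

Answer: O(n^2)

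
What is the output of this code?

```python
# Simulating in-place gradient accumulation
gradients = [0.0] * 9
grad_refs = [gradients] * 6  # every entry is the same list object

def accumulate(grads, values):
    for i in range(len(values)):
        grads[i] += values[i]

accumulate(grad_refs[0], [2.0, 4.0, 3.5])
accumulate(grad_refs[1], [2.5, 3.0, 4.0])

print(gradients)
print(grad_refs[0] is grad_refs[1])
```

Key concept: gradient accumulation aliasing.
Step by step:
`gradients = [0.0] * 9` → gradients = [0.0, 0.0, 0.0, 0.0, 0.0, 0.0, 0.0, 0.0, 0.0]
`grad_refs = [gradients] * 6` → grad_refs = [[0.0, 0.0, 0.0, 0.0, 0.0, 0.0, 0.0, 0.0, 0.0], [0.0, 0.0, 0.0, 0.0, 0.0, 0.0, 0.0, 0.0, 0.0], [0.0, 0.0, 0.0, 0.0, 0.0, 0.0, 0.0, 0.0, 0.0], [0.0, 0.0, 0.0, 0.0, 0.0, 0.0, 0.0, 0.0, 0.0], [0.0, 0.0, 0.0, 0.0, 0.0, 0.0, 0.0, 0.0, 0.0], [0.0, 0.0, 0.0, 0.0, 0.0, 0.0, 0.0, 0.0, 0.0]]
`accumulate(grad_refs[0], [2.0, 4.0, 3.5])` → gradients = [2.0, 4.0, 3.5, 0.0, 0.0, 0.0, 0.0, 0.0, 0.0]; grad_refs = [[2.0, 4.0, 3.5, 0.0, 0.0, 0.0, 0.0, 0.0, 0.0], [2.0, 4.0, 3.5, 0.0, 0.0, 0.0, 0.0, 0.0, 0.0], [2.0, 4.0, 3.5, 0.0, 0.0, 0.0, 0.0, 0.0, 0.0], [2.0, 4.0, 3.5, 0.0, 0.0, 0.0, 0.0, 0.0, 0.0], [2.0, 4.0, 3.5, 0.0, 0.0, 0.0, 0.0, 0.0, 0.0], [2.0, 4.0, 3.5, 0.0, 0.0, 0.0, 0.0, 0.0, 0.0]]
`accumulate(grad_refs[1], [2.5, 3.0, 4.0])` → gradients = [4.5, 7.0, 7.5, 0.0, 0.0, 0.0, 0.0, 0.0, 0.0]; grad_refs = [[4.5, 7.0, 7.5, 0.0, 0.0, 0.0, 0.0, 0.0, 0.0], [4.5, 7.0, 7.5, 0.0, 0.0, 0.0, 0.0, 0.0, 0.0], [4.5, 7.0, 7.5, 0.0, 0.0, 0.0, 0.0, 0.0, 0.0], [4.5, 7.0, 7.5, 0.0, 0.0, 0.0, 0.0, 0.0, 0.0], [4.5, 7.0, 7.5, 0.0, 0.0, 0.0, 0.0, 0.0, 0.0], [4.5, 7.0, 7.5, 0.0, 0.0, 0.0, 0.0, 0.0, 0.0]]
`print(gradients)` → prints [4.5, 7.0, 7.5, 0.0, 0.0, 0.0, 0.0, 0.0, 0.0]
`print(grad_refs[0] is grad_refs[1])` → prints True

Answer:
[4.5, 7.0, 7.5, 0.0, 0.0, 0.0, 0.0, 0.0, 0.0]
True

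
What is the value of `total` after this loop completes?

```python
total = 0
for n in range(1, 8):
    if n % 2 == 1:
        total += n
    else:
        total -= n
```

Add odd, subtract even
`total` takes the values: 0 → 1 → -1 → 2 → -2 → 3 → -3 → 4

Answer: 4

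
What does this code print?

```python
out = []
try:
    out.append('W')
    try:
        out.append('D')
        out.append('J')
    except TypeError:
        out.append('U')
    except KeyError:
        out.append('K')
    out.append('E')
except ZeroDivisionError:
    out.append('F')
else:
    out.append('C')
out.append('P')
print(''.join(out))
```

Execution trace: 'W' (try body) → 'D' (inner try body) → 'J' (inner try body, no exception) → 'E' (try body, no exception) → 'C' (else) → 'P' (after the try/except). Output: WDJECP

Answer: WDJECP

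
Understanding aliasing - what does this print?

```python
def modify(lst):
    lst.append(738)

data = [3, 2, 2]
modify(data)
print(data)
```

Key concept: function modifies passed list.
Step by step:
`data = [3, 2, 2]` → data = [3, 2, 2]
`modify(data)` → data = [3, 2, 2, 738]
`print(data)` → prints [3, 2, 2, 738]

Answer: [3, 2, 2, 738]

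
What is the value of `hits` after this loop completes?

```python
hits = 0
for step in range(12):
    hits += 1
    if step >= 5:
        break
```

Loop breaks when step reaches 5, hits is 6
`hits` takes the values: 0 → 1 → 2 → 3 → 4 → 5 → 6

Answer: 6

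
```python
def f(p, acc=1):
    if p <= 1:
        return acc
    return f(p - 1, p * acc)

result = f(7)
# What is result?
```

Accumulator trace (n, acc): (7, 1) -> (6, 7) -> (5, 42) -> (4, 210) -> (3, 840) -> (2, 2520) -> (1, 5040) -> return 5040

Answer: 5040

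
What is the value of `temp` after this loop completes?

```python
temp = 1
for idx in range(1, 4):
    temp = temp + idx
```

Start at 1, add 1 through 3
`temp` takes the values: 1 → 2 → 4 → 7

Answer: 7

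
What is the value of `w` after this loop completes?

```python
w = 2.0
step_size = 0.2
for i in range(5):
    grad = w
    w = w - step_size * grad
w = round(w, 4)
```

Gradient descent: w = 2.0 * (1 - 0.2)^5
`w` takes the values: 2.0 → 1.6 → 1.28 → 1.024 → 0.8192 → 0.65536 → 0.6554

Answer: 0.6554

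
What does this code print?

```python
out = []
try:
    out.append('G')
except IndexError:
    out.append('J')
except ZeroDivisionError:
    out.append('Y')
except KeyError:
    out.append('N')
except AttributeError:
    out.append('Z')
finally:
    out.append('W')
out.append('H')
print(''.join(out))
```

Execution trace: 'G' (try body, no exception) → 'W' (finally) → 'H' (after the try/except). Output: GWH

Answer: GWH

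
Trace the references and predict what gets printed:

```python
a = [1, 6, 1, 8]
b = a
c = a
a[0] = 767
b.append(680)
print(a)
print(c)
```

Key concept: multiple aliases.
Step by step:
`a = [1, 6, 1, 8]` → a = [1, 6, 1, 8]
`b = a` → b = [1, 6, 1, 8] (same object as a)
`c = a` → c = [1, 6, 1, 8] (same object as a, b)
`a[0] = 767` → a = [767, 6, 1, 8] (same object as b, c); b = [767, 6, 1, 8] (same object as a, c); c = [767, 6, 1, 8] (same object as a, b)
`b.append(680)` → a = [767, 6, 1, 8, 680] (same object as b, c); b = [767, 6, 1, 8, 680] (same object as a, c); c = [767, 6, 1, 8, 680] (same object as a, b)
`print(a)` → prints [767, 6, 1, 8, 680]
`print(c)` → prints [767, 6, 1, 8, 680]

Answer:
[767, 6, 1, 8, 680]
[767, 6, 1, 8, 680]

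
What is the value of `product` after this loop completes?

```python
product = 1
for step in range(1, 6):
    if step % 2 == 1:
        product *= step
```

Product of odd numbers 1 to 5
`product` takes the values: 1 → 3 → 15

Answer: 15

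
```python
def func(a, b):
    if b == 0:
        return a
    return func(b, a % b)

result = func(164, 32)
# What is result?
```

func(164, 32) -> func(32, 4) -> func(4, 0) -> 4

Answer: 4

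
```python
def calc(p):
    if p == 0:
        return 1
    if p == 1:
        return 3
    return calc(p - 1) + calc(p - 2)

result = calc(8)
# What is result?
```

Build up from base cases: calc(0)=1, calc(1)=3, calc(2)=4, calc(3)=7, calc(4)=11, calc(5)=18, calc(6)=29, ..., calc(8)=76

Answer: 76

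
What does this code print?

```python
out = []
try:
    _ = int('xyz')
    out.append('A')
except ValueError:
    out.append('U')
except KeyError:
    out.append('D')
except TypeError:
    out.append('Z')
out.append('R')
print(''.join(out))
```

Execution trace: 'U' (except ValueError) → 'R' (after the try/except). Output: UR

Answer: UR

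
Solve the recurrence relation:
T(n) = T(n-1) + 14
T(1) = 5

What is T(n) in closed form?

Unrolling: T(n) = T(1) + 14·(n-1) = 5 + 14(n-1) = 14n - 9.

Answer: T(n) = 14n - 9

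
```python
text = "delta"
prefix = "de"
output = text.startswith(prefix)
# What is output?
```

Trace:
`text = "delta"` → text = 'delta'
`prefix = "de"` → prefix = 'de'
`output = text.startswith(prefix)` → output = True
So output = True

Answer: True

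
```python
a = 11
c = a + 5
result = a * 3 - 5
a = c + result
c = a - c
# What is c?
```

Trace:
`a = 11` → a = 11
`c = a + 5` → c = 16
`result = a * 3 - 5` → result = 28
`a = c + result` → a = 44
`c = a - c` → c = 28
So c = 28

Answer: 28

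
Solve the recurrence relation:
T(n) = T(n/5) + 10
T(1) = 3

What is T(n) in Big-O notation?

Each step divides n by 5 and adds 10. After log_5(n) steps we reach T(1)=3. So T(n) = 10·log_5(n) + 3 = O(log n).

Answer: O(log n)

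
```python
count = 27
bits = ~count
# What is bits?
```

Trace:
`count = 27` → count = 27
`bits = ~count` → bits = -28
So bits = -28

Answer: -28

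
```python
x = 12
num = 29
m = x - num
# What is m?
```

Trace:
`x = 12` → x = 12
`num = 29` → num = 29
`m = x - num` → m = -17
So m = -17

Answer: -17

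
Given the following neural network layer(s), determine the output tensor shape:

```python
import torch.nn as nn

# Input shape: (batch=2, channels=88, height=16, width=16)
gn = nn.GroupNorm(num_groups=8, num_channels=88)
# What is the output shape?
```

Input: (2, 88, 16, 16) -> Output: (2, 88, 16, 16)

Answer: (2, 88, 16, 16)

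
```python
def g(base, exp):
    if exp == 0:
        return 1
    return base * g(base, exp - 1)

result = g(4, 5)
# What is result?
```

g(4, 5) = 4 * 4 * 4 * 4 * 4 = 1024

Answer: 1024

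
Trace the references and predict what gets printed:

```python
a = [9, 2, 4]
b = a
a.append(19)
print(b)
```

Key concept: basic list aliasing.
Step by step:
`a = [9, 2, 4]` → a = [9, 2, 4]
`b = a` → b = [9, 2, 4] (same object as a)
`a.append(19)` → a = [9, 2, 4, 19] (same object as b); b = [9, 2, 4, 19] (same object as a)
`print(b)` → prints [9, 2, 4, 19]

Answer: [9, 2, 4, 19]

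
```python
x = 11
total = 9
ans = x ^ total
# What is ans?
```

Trace:
`x = 11` → x = 11
`total = 9` → total = 9
`ans = x ^ total` → ans = 2
So ans = 2

Answer: 2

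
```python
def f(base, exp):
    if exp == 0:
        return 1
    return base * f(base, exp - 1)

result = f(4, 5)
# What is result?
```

f(4, 5) = 4 * 4 * 4 * 4 * 4 = 1024

Answer: 1024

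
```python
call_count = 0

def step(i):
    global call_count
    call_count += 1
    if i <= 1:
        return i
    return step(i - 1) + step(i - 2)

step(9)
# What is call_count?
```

Calls(i) = 1 + Calls(i-1) + Calls(i-2); Calls(0)=Calls(1)=1. For i=9 this gives 109.

Answer: 109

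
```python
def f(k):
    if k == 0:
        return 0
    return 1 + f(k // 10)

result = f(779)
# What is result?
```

Count of digits of 779: 3

Answer: 3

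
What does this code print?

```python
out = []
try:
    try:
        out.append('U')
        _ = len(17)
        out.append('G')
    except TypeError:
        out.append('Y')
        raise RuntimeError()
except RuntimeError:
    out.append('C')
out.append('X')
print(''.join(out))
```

Execution trace: 'U' (inner try body) → 'Y' (inner except TypeError) → 'C' (outer except RuntimeError) → 'X' (after the try/except). Output: UYCX

Answer: UYCX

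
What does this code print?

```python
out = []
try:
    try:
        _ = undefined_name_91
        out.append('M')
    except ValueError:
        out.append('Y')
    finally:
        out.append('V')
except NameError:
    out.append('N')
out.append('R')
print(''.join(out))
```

Execution trace: 'V' (finally) → 'N' (outer except NameError) → 'R' (after the try/except). Output: VNR

Answer: VNR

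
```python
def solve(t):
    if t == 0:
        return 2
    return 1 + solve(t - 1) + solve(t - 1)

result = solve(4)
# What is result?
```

solve(t) = 1 + 2·solve(t-1), solve(0)=2. Closed form: (2+1)·2^4 - 1 = 47.

Answer: 47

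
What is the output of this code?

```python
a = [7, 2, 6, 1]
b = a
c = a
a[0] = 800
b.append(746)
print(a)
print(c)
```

Key concept: multiple aliases.
Step by step:
`a = [7, 2, 6, 1]` → a = [7, 2, 6, 1]
`b = a` → b = [7, 2, 6, 1] (same object as a)
`c = a` → c = [7, 2, 6, 1] (same object as a, b)
`a[0] = 800` → a = [800, 2, 6, 1] (same object as b, c); b = [800, 2, 6, 1] (same object as a, c); c = [800, 2, 6, 1] (same object as a, b)
`b.append(746)` → a = [800, 2, 6, 1, 746] (same object as b, c); b = [800, 2, 6, 1, 746] (same object as a, c); c = [800, 2, 6, 1, 746] (same object as a, b)
`print(a)` → prints [800, 2, 6, 1, 746]
`print(c)` → prints [800, 2, 6, 1, 746]

Answer:
[800, 2, 6, 1, 746]
[800, 2, 6, 1, 746]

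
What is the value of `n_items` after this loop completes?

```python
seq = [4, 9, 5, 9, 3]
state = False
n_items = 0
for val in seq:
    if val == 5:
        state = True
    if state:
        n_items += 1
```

Count elements after first 5 in [4, 9, 5, 9, 3]
`n_items` takes the values: 0 → 1 → 2 → 3

Answer: 3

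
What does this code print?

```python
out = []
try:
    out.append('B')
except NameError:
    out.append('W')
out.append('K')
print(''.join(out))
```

Execution trace: 'B' (try body, no exception) → 'K' (after the try/except). Output: BK

Answer: BK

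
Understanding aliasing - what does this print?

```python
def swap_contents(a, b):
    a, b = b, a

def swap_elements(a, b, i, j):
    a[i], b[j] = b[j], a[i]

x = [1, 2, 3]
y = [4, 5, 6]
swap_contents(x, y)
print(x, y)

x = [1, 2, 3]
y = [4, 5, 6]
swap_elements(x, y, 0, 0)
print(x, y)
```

Key concept: parameter rebinding vs mutation.
Step by step:
`x = [1, 2, 3]` → x = [1, 2, 3]
`y = [4, 5, 6]` → y = [4, 5, 6]
`swap_contents(x, y)` → no visible change to tracked variables
`print(x, y)` → prints [1, 2, 3] [4, 5, 6]
`x = [1, 2, 3]` → x = [1, 2, 3]
`y = [4, 5, 6]` → y = [4, 5, 6]
`swap_elements(x, y, 0, 0)` → x = [4, 2, 3]; y = [1, 5, 6]
`print(x, y)` → prints [4, 2, 3] [1, 5, 6]

Answer:
[1, 2, 3] [4, 5, 6]
[4, 2, 3] [1, 5, 6]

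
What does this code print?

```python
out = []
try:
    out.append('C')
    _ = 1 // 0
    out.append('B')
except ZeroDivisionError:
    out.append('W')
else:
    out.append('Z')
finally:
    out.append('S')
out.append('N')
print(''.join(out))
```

Execution trace: 'C' (try body) → 'W' (except ZeroDivisionError) → 'S' (finally) → 'N' (after the try/except). Output: CWSN

Answer: CWSN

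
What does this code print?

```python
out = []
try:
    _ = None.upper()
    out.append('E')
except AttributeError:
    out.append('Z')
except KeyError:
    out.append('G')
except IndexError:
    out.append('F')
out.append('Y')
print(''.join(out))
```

Execution trace: 'Z' (except AttributeError) → 'Y' (after the try/except). Output: ZY

Answer: ZY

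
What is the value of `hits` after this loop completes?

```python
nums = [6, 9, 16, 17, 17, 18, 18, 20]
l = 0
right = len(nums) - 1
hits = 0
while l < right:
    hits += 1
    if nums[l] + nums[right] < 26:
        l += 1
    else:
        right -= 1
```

Steps to find pair summing to 26
`hits` takes the values: 0 → 1 → 2 → 3 → 4 → 5 → 6 → 7

Answer: 7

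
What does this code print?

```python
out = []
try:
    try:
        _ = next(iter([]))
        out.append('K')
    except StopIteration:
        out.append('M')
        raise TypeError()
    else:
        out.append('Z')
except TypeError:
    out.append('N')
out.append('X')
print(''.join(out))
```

Execution trace: 'M' (inner except StopIteration) → 'N' (outer except TypeError) → 'X' (after the try/except). Output: MNX

Answer: MNX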